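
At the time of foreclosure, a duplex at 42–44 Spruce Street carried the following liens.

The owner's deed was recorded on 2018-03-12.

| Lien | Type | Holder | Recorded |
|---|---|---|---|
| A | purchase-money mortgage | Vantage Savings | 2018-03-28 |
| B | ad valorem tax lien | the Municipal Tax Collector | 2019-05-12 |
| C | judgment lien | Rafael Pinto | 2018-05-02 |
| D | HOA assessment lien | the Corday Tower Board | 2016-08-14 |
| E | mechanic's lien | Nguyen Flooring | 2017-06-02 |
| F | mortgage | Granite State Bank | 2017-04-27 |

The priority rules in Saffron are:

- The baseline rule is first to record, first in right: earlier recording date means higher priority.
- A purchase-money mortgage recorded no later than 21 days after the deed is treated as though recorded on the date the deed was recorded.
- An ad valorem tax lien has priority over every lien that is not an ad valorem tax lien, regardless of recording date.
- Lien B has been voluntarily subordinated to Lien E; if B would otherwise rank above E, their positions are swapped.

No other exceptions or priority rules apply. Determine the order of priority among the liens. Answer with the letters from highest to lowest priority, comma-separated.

E, D, F, B, A, C

First, effective dates: A was recorded within the 21-day window, so its effective date is the deed date 2018-03-12.
As an ad valorem tax lien, B is senior to every other lien.
Remaining liens by effective date: D (2016-08-14), F (2017-04-27), E (2017-06-02), A (2018-03-12), C (2018-05-02).
B would otherwise be senior to E, so under the subordination agreement B and E exchange positions.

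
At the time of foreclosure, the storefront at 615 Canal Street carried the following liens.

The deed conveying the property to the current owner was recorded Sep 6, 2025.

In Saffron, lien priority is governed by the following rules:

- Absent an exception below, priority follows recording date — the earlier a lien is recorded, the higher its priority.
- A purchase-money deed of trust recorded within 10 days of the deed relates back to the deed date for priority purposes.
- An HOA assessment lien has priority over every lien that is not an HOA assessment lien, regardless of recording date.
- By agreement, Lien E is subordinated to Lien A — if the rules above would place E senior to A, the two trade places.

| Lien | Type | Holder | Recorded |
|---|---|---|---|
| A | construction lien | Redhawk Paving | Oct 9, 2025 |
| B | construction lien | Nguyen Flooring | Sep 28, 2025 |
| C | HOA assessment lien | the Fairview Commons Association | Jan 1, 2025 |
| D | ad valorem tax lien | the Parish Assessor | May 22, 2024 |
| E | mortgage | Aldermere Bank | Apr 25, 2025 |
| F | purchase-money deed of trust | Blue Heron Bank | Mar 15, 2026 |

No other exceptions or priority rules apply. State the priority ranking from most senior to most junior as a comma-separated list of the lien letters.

Effective dates after the stated exceptions: F was recorded 190 days after the deed — beyond 10 days — so no relation-back applies.
C is an HOA assessment lien and takes priority over every other lien.
Remaining liens by effective date: D (May 22, 2024), E (Apr 25, 2025), B (Sep 28, 2025), A (Oct 9, 2025), F (Mar 15, 2026).
Because E would otherwise rank above A, the subordination swaps them.

C, D, A, B, E, F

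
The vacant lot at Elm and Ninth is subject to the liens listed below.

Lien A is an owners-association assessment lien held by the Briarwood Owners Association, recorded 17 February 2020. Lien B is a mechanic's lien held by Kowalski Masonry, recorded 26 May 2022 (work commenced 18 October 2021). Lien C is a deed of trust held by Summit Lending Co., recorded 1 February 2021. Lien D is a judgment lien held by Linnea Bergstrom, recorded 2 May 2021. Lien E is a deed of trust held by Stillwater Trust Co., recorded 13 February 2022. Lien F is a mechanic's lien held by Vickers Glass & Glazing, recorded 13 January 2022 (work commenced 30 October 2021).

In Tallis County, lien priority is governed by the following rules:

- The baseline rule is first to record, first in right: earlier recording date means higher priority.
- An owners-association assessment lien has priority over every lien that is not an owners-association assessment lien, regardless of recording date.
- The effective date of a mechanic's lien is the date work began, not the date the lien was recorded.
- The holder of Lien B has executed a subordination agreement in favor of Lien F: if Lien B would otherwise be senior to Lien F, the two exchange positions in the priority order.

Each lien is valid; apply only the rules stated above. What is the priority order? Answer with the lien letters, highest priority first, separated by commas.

A, C, D, F, B, E

Adjusting effective dates: B's effective date is 18 October 2021, when work began; F's effective date is 30 October 2021, when work began.
A is an owners-association assessment lien and takes priority over every other lien.
Ordering the rest by effective date: C (1 February 2021), D (2 May 2021), B (18 October 2021), F (30 October 2021), E (13 February 2022).
Because B would otherwise rank above F, the subordination swaps them.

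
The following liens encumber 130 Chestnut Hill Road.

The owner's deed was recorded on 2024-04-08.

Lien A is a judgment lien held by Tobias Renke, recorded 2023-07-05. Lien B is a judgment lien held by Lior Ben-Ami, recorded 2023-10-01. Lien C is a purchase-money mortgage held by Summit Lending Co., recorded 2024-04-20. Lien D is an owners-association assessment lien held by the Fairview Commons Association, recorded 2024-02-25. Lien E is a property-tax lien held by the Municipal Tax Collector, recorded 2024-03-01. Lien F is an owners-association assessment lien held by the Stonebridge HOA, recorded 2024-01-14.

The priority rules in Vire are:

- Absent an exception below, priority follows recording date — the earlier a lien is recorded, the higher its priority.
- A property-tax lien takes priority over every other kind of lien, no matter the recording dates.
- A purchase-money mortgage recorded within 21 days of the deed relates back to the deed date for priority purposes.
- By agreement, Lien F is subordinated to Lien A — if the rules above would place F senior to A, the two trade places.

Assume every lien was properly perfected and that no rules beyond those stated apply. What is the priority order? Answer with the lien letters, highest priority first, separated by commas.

E, A, B, F, D, C

First, effective dates: C was recorded within the 21-day window, so its effective date is the deed date 2024-04-08.
E, as a property-tax lien, has superpriority and ranks first.
Among the remaining liens, by effective date: A (2023-07-05), B (2023-10-01), F (2024-01-14), D (2024-02-25), C (2024-04-08).
F is already junior to A, so the subordination agreement changes nothing.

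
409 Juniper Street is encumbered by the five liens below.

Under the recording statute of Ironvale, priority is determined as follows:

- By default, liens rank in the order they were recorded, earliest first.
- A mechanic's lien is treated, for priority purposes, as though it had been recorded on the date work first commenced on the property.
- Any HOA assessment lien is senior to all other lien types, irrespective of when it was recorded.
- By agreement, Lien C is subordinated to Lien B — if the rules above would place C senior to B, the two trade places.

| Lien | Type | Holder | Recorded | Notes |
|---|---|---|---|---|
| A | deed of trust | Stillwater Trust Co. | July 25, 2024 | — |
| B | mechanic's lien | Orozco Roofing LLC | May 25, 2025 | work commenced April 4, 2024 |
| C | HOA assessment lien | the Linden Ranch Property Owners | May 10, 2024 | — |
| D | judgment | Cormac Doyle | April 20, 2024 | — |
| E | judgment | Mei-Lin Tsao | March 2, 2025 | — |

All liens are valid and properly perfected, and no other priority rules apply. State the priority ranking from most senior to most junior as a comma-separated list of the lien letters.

B, C, D, A, E

First, effective dates: B is treated as recorded April 4, 2024, the work-commencement date.
C is an HOA assessment lien, so it outranks all other liens regardless of date.
Ordering the rest by effective date: B (April 4, 2024), D (April 20, 2024), A (July 25, 2024), E (March 2, 2025).
C is senior to B before the subordination, so the two trade places.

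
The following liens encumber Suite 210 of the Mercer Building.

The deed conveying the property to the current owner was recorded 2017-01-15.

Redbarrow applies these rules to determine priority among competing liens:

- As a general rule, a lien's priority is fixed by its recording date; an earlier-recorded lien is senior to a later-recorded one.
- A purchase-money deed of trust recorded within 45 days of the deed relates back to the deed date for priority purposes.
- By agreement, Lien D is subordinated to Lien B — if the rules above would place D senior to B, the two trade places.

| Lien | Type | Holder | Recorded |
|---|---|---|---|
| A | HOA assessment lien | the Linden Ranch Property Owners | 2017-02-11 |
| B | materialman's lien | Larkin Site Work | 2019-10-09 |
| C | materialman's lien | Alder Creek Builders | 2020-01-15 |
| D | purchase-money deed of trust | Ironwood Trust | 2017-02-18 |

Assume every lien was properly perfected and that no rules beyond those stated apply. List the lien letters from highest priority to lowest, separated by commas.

B, A, D, C

First, effective dates: D was recorded within the 45-day window, so its effective date is the deed date 2017-01-15.
Sorted by effective date: D (2017-01-15), A (2017-02-11), B (2019-10-09), C (2020-01-15).
Because D would otherwise rank above B, the subordination swaps them.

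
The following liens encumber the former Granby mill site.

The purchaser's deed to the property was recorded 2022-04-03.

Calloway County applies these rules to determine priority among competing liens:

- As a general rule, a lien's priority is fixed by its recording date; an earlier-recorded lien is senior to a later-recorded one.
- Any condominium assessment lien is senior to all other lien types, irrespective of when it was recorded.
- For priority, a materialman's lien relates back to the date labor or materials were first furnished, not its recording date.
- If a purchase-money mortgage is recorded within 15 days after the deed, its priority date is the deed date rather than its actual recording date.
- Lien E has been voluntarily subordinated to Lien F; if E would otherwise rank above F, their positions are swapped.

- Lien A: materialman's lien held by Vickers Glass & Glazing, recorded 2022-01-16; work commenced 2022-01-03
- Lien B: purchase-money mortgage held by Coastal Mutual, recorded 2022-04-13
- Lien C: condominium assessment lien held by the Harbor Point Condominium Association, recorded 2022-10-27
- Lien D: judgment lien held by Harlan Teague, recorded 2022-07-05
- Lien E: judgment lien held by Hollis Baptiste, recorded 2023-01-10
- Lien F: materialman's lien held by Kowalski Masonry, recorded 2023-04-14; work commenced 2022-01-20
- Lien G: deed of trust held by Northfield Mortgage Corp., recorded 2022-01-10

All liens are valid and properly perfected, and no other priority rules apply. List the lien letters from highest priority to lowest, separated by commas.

C, A, G, F, B, D, E

Adjusting effective dates: A relates back to 2022-01-03 (work commenced); B's effective date is the deed date, 2022-04-03; F relates back to 2022-01-20 (work commenced).
C is a condominium assessment lien, so it outranks all other liens regardless of date.
Remaining liens by effective date: A (2022-01-03), G (2022-01-10), F (2022-01-20), B (2022-04-03), D (2022-07-05), E (2023-01-10).
E already ranks below F; the subordination has no effect.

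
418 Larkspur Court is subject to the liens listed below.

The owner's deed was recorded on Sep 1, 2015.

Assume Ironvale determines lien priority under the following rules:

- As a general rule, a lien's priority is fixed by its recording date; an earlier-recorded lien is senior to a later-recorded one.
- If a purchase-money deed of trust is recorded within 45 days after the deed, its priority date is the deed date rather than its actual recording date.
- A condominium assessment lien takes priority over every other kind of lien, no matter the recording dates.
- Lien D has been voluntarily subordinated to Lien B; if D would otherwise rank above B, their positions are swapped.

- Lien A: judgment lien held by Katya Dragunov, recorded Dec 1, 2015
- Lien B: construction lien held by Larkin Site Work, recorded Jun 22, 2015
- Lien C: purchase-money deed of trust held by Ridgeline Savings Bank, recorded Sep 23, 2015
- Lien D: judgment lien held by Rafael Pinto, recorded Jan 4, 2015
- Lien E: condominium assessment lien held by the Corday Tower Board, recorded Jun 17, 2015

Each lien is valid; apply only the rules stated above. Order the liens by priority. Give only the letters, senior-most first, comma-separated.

Effective dates after the stated exceptions: C relates back to the deed date Sep 1, 2015.
E is a condominium assessment lien and takes priority over every other lien.
Remaining liens by effective date: D (Jan 4, 2015), B (Jun 22, 2015), C (Sep 1, 2015), A (Dec 1, 2015).
Because D would otherwise rank above B, the subordination swaps them.

E, B, D, C, A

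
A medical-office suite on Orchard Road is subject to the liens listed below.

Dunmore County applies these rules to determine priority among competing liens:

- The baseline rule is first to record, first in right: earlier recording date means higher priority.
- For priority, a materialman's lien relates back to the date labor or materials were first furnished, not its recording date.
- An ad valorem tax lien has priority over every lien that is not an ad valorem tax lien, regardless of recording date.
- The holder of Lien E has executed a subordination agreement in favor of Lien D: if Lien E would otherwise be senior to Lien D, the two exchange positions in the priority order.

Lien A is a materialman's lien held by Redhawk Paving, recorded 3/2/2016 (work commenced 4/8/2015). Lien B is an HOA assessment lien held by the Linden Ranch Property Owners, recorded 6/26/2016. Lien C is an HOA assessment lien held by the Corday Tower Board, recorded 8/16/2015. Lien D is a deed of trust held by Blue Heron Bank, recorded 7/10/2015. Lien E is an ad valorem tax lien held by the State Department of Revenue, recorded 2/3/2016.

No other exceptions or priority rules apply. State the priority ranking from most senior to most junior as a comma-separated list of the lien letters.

D, A, E, C, B

Effective dates after the stated exceptions: A is treated as recorded 4/8/2015, the work-commencement date.
E is an ad valorem tax lien, so it outranks all other liens regardless of date.
The other liens, earliest effective date first: A (4/8/2015), D (7/10/2015), C (8/16/2015), B (6/26/2016).
The subordination applies — E was senior to D — so E and D swap.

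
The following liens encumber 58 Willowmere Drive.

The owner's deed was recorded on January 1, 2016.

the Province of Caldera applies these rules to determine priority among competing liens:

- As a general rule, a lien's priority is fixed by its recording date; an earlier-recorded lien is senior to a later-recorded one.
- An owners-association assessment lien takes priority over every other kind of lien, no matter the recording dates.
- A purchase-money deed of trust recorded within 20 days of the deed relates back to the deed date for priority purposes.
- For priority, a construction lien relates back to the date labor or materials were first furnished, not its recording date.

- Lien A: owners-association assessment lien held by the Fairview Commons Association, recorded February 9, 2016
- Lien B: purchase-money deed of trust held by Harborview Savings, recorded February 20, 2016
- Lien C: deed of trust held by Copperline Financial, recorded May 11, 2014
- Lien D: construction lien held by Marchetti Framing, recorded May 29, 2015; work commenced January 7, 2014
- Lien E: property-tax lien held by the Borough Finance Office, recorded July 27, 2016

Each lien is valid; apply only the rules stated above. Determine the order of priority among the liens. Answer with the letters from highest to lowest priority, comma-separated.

First, effective dates: B missed the 20-day window (50 days after the deed), so its recording date stands; D relates back to January 7, 2014 (work commenced).
As an owners-association assessment lien, A is senior to every other lien.
Ordering the rest by effective date: D (January 7, 2014), C (May 11, 2014), B (February 20, 2016), E (July 27, 2016).

A, D, C, B, E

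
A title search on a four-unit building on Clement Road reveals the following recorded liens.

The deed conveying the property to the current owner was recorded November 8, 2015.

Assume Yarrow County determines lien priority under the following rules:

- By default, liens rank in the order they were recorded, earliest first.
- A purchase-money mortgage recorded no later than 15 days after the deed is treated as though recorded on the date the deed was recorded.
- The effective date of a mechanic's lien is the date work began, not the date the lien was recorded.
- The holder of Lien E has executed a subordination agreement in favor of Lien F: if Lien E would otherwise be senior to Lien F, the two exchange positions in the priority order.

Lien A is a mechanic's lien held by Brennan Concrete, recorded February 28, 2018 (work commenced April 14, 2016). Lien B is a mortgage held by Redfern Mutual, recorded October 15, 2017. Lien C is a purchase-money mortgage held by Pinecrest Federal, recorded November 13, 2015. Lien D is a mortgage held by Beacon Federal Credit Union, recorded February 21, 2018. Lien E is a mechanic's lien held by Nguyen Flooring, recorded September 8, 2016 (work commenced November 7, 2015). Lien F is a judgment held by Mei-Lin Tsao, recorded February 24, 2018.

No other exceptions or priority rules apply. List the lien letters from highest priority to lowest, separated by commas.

Effective dates after the stated exceptions: A relates back to April 14, 2016 (work commenced); C was recorded within the 15-day window, so its effective date is the deed date November 8, 2015; E relates back to November 7, 2015 (work commenced).
Sorted by effective date: E (November 7, 2015), C (November 8, 2015), A (April 14, 2016), B (October 15, 2017), D (February 21, 2018), F (February 24, 2018).
The subordination applies — E was senior to F — so E and F swap.

F, C, A, B, D, E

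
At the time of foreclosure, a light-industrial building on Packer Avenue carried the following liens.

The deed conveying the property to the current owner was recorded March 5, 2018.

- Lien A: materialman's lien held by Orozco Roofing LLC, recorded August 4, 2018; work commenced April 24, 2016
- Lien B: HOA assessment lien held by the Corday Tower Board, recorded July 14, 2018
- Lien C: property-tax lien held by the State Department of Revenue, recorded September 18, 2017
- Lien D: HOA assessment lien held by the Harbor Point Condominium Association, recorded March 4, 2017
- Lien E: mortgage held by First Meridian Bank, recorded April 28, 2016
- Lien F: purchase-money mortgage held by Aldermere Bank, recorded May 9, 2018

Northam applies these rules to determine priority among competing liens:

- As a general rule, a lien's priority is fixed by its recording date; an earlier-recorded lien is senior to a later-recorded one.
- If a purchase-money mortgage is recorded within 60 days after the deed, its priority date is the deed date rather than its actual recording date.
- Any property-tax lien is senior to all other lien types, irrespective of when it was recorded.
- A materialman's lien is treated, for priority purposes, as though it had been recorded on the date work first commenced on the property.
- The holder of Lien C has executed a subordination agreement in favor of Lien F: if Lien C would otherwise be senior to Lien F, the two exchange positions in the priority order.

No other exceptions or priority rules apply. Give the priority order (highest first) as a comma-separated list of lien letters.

Effective dates: A relates back to April 24, 2016 (work commenced); F missed the 60-day window (65 days after the deed), so its recording date stands.
C is a property-tax lien and takes priority over every other lien.
Among the remaining liens, by effective date: A (April 24, 2016), E (April 28, 2016), D (March 4, 2017), F (May 9, 2018), B (July 14, 2018).
The subordination applies — C was senior to F — so C and F swap.

F, A, E, D, C, B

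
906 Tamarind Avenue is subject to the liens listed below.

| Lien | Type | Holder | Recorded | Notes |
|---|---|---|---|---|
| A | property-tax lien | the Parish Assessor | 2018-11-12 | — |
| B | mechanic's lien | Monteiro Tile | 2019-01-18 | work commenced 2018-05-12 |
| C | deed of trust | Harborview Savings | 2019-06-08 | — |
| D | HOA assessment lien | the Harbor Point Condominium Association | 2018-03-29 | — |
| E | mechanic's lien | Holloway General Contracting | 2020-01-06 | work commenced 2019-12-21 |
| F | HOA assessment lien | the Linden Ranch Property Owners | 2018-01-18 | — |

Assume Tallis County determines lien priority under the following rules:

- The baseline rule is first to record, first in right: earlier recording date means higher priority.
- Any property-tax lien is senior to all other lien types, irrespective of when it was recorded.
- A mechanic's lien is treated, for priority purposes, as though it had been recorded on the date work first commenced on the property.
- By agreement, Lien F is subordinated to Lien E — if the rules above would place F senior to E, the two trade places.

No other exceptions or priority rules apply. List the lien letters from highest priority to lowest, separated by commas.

A, E, D, B, C, F

Effective dates after the stated exceptions: B relates back to 2018-05-12 (work commenced); E is treated as recorded 2019-12-21, the work-commencement date.
A is a property-tax lien and takes priority over every other lien.
Among the remaining liens, by effective date: F (2018-01-18), D (2018-03-29), B (2018-05-12), C (2019-06-08), E (2019-12-21).
F would otherwise be senior to E, so under the subordination agreement F and E exchange positions.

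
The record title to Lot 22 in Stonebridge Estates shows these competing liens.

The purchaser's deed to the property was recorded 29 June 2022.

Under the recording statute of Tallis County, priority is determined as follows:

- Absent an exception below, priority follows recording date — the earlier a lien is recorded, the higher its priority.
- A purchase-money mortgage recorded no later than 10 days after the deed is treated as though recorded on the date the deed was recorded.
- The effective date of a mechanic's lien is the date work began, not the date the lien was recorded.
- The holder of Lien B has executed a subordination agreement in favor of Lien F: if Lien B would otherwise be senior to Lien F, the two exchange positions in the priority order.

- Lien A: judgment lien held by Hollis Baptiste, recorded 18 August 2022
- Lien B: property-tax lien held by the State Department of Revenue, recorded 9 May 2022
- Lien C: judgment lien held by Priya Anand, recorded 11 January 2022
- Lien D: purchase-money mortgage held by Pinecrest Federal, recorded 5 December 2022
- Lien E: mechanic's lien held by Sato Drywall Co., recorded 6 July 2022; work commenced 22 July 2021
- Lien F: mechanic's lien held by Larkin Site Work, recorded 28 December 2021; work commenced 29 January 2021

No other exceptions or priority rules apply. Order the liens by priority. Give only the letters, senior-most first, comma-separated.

Effective dates: D was recorded 159 days after the deed, outside the 10-day window, so it keeps its recording date; E's effective date is 22 July 2021, when work began; F is treated as recorded 29 January 2021, the work-commencement date.
By effective date: F (29 January 2021), E (22 July 2021), C (11 January 2022), B (9 May 2022), A (18 August 2022), D (5 December 2022).
B is already junior to F, so the subordination agreement changes nothing.

F, E, C, B, A, D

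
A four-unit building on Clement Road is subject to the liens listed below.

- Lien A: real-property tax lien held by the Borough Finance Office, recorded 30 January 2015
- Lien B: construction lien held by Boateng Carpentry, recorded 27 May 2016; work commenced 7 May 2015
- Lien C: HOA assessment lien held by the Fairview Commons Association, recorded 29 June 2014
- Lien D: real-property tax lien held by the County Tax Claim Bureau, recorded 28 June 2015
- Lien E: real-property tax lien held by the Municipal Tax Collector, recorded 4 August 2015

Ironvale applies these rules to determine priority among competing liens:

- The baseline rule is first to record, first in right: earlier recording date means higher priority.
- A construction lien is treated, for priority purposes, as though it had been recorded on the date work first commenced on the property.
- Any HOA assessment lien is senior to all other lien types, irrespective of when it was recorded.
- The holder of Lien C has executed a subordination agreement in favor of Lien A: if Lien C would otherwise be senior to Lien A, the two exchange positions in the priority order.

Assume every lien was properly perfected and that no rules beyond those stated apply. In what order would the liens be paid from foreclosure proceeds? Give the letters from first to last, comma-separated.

A, C, B, D, E

First, effective dates: B is treated as recorded 7 May 2015, the work-commencement date.
C is an HOA assessment lien and takes priority over every other lien.
The other liens, earliest effective date first: A (30 January 2015), B (7 May 2015), D (28 June 2015), E (4 August 2015).
C is senior to A before the subordination, so the two trade places.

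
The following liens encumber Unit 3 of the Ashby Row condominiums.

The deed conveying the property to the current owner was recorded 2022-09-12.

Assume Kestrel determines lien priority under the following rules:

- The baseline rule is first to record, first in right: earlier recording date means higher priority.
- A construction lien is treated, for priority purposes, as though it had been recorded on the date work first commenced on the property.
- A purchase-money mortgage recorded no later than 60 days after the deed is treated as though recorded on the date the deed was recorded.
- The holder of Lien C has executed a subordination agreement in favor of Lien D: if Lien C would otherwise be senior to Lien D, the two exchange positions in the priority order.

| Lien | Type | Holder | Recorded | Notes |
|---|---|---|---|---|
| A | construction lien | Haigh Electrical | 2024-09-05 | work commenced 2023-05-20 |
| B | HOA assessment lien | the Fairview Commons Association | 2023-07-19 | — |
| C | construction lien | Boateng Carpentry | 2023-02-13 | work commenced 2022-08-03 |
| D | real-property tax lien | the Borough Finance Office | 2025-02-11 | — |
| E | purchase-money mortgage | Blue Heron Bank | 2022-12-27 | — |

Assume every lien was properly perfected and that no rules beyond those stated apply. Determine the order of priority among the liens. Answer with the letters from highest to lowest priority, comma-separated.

D, E, A, B, C

Adjusting effective dates: A's effective date is 2023-05-20, when work began; C relates back to 2022-08-03 (work commenced); E was recorded 106 days after the deed, outside the 60-day window, so it keeps its recording date.
Sorted by effective date: C (2022-08-03), E (2022-12-27), A (2023-05-20), B (2023-07-19), D (2025-02-11).
C is senior to D before the subordination, so the two trade places.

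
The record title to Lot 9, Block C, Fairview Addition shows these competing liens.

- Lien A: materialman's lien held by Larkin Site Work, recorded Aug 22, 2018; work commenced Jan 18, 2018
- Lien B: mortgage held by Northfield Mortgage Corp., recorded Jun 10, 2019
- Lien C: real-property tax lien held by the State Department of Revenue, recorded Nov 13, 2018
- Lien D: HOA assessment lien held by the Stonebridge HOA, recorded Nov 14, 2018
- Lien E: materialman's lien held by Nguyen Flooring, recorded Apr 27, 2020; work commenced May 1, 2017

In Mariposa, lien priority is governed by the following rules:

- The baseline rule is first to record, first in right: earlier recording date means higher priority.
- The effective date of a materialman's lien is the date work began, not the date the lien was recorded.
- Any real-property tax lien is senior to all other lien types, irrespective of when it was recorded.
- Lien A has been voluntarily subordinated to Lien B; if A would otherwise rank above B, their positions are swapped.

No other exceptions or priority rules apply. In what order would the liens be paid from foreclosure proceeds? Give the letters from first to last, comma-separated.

First, effective dates: A's effective date is Jan 18, 2018, when work began; E's effective date is May 1, 2017, when work began.
As a real-property tax lien, C is senior to every other lien.
Among the remaining liens, by effective date: E (May 1, 2017), A (Jan 18, 2018), D (Nov 14, 2018), B (Jun 10, 2019).
The subordination applies — A was senior to B — so A and B swap.

C, E, B, D, A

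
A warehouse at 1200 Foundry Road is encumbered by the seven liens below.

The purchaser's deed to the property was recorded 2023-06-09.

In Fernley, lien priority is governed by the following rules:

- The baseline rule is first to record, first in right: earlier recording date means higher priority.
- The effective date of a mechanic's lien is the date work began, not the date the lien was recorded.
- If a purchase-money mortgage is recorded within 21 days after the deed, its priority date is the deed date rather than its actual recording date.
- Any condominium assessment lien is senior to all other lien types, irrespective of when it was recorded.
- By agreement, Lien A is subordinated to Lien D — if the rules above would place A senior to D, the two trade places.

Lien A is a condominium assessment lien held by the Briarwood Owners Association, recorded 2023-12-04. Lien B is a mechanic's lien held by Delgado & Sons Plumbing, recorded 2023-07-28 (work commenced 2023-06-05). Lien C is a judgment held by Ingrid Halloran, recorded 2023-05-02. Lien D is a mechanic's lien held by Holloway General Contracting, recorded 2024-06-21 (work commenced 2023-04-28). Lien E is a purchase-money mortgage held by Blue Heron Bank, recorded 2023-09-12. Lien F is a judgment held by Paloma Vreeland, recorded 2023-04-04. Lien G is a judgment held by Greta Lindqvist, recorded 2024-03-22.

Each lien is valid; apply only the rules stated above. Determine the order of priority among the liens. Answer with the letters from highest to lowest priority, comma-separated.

D, F, A, C, B, E, G

Effective dates after the stated exceptions: B is treated as recorded 2023-06-05, the work-commencement date; D's effective date is 2023-04-28, when work began; E was recorded 95 days after the deed — beyond 21 days — so no relation-back applies.
A is a condominium assessment lien and takes priority over every other lien.
Remaining liens by effective date: F (2023-04-04), D (2023-04-28), C (2023-05-02), B (2023-06-05), E (2023-09-12), G (2024-03-22).
Because A would otherwise rank above D, the subordination swaps them.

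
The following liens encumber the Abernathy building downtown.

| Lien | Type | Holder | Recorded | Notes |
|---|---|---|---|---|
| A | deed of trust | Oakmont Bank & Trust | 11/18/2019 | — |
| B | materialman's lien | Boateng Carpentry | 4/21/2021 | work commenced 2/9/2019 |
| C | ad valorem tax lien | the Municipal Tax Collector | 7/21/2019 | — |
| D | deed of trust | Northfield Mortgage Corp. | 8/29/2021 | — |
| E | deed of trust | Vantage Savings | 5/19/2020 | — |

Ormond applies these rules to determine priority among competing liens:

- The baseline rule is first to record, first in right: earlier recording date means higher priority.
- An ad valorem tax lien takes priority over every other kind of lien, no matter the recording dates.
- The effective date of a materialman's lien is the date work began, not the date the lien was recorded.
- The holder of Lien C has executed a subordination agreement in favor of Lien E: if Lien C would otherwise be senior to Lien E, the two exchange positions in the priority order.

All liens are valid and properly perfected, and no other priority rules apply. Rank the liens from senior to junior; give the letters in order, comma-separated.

E, B, A, C, D

Effective dates: B relates back to 2/9/2019 (work commenced).
C is an ad valorem tax lien, so it outranks all other liens regardless of date.
Ordering the rest by effective date: B (2/9/2019), A (11/18/2019), E (5/19/2020), D (8/29/2021).
C is senior to E before the subordination, so the two trade places.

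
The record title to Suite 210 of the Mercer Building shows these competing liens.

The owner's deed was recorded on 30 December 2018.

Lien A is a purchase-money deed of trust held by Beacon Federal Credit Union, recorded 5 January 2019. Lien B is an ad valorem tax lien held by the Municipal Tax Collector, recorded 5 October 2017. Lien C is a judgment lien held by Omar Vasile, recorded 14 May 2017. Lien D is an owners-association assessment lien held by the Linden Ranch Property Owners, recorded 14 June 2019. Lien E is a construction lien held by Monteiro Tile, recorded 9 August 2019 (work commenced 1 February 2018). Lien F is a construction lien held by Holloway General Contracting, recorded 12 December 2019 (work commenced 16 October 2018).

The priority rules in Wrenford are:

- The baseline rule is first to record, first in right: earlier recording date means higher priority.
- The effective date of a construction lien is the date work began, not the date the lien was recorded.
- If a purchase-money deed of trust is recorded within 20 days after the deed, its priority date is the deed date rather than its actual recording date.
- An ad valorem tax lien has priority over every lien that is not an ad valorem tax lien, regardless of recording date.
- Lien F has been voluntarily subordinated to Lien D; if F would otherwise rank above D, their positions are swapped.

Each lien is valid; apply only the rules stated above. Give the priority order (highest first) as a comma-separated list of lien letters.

B, C, E, D, A, F

Adjusting effective dates: A was recorded within the 20-day window, so its effective date is the deed date 30 December 2018; E's effective date is 1 February 2018, when work began; F is treated as recorded 16 October 2018, the work-commencement date.
B, as an ad valorem tax lien, has superpriority and ranks first.
Ordering the rest by effective date: C (14 May 2017), E (1 February 2018), F (16 October 2018), A (30 December 2018), D (14 June 2019).
Because F would otherwise rank above D, the subordination swaps them.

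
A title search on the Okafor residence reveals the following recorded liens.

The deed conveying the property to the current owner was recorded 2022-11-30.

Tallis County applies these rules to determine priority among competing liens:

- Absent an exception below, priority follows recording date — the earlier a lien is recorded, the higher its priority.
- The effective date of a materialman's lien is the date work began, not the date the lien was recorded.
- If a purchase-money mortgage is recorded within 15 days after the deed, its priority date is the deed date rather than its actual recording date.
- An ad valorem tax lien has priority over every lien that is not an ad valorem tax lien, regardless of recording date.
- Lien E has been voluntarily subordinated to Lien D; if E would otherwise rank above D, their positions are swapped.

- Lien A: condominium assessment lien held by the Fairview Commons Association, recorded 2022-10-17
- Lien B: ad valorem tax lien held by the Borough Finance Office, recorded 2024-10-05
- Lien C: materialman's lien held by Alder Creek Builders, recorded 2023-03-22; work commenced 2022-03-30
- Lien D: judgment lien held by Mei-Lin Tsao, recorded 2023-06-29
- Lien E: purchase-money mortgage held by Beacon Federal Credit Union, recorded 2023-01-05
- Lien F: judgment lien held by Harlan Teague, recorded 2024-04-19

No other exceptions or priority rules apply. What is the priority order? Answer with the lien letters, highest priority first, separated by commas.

Adjusting effective dates: C's effective date is 2022-03-30, when work began; E was recorded 36 days after the deed, outside the 15-day window, so it keeps its recording date.
As an ad valorem tax lien, B is senior to every other lien.
The other liens, earliest effective date first: C (2022-03-30), A (2022-10-17), E (2023-01-05), D (2023-06-29), F (2024-04-19).
The subordination applies — E was senior to D — so E and D swap.

B, C, A, D, E, F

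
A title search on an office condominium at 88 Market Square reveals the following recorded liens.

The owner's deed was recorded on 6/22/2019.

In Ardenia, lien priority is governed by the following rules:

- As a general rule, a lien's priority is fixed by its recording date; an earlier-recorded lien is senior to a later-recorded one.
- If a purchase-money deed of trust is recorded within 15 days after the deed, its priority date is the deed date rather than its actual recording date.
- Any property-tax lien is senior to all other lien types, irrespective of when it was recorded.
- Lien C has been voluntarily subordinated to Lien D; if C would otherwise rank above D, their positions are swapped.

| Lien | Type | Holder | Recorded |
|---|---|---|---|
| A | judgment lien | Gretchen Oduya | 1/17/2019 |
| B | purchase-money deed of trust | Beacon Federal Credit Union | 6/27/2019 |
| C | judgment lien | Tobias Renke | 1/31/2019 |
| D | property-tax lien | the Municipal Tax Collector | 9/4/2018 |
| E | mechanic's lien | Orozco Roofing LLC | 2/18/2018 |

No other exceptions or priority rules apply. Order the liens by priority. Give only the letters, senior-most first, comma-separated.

Effective dates: B's effective date is the deed date, 6/22/2019.
As a property-tax lien, D is senior to every other lien.
Ordering the rest by effective date: E (2/18/2018), A (1/17/2019), C (1/31/2019), B (6/22/2019).
C is already junior to D, so the subordination agreement changes nothing.

D, E, A, C, B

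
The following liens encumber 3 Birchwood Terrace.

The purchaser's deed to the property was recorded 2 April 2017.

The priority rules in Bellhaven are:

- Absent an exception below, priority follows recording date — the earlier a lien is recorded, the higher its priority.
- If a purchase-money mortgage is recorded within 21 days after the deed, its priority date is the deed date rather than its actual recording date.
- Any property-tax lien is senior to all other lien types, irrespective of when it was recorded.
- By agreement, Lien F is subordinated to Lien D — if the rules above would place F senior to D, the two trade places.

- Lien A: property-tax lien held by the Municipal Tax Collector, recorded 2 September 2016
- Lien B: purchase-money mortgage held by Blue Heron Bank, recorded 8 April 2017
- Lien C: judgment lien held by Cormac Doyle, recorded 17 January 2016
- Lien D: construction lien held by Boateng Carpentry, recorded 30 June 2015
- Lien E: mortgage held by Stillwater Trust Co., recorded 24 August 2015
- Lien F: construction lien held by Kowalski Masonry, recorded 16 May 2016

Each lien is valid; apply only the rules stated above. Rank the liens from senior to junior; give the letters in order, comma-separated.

Adjusting effective dates: B relates back to the deed date 2 April 2017.
A is a property-tax lien, so it outranks all other liens regardless of date.
The other liens, earliest effective date first: D (30 June 2015), E (24 August 2015), C (17 January 2016), F (16 May 2016), B (2 April 2017).
Since F is not senior to D, the subordination leaves the order unchanged.

A, D, E, C, F, B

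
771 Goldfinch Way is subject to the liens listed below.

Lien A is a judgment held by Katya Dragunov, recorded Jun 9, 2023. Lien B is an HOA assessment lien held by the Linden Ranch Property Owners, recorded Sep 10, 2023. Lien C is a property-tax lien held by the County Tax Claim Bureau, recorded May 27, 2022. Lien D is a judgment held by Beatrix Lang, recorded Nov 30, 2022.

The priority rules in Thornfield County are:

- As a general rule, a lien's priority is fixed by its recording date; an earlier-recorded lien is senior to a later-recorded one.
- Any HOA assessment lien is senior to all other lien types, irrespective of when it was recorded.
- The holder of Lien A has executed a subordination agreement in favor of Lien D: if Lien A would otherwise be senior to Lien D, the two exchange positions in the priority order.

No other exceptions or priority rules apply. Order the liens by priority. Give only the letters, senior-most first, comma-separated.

B, C, D, A

As an HOA assessment lien, B is senior to every other lien.
Ordering the rest by effective date: C (May 27, 2022), D (Nov 30, 2022), A (Jun 9, 2023).
Since A is not senior to D, the subordination leaves the order unchanged.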